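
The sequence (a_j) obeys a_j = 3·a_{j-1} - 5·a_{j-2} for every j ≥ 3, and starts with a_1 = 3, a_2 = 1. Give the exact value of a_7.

363

a_3 = -12  a_4 = -41  a_5 = -63  a_6 = 16  a_7 = 363.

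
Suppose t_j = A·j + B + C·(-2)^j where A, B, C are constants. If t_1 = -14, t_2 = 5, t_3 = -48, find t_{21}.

Plug in j = 1, 2, 3: A + B - 2C = -14; 2A + B + 4C = 5; 3A + B - 8C = -48.
Subtracting the first from the second: A + 6C = 19.
Subtracting the second from the third: A - 12C = -53.
Solving: C = 4, A = -5, then B = -1.
Therefore t_{21} = -105 + (-1) + 4·(-2097152) = -8388714.

-8388714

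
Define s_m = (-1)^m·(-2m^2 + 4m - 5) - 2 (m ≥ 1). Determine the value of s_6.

(-1)^6 = 1; -2m^2 + 4m - 5 at m=6 is -53; so s_6 = -55.

-55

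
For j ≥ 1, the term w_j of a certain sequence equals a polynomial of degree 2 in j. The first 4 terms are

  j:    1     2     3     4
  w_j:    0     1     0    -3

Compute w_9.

1st diffs: 1, -1, -3.
2nd diffs: -2, -2 (constant).
Newton forward-difference form: w_j = 1·C(j-1,1) + (-2)·C(j-1,2).
At j = 9: j-1 = 8, so w_9 = 8 - 56 = -48.

-48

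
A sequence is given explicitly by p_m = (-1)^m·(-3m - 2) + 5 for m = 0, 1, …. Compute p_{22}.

-63

(-1)^22 = 1; -3m - 2 at m=22 is -68; so p_{22} = -63.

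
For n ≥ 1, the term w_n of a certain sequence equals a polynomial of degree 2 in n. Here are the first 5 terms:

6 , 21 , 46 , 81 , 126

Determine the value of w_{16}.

1st diffs: 15, 25, 35, 45.
2nd diffs: 10, 10, 10 (constant).
Newton forward-difference form: w_n = 6 + 15·C(n-1,1) + 10·C(n-1,2).
At n = 16: n-1 = 15, so w_{16} = 6 + 225 + 1050 = 1281.

1281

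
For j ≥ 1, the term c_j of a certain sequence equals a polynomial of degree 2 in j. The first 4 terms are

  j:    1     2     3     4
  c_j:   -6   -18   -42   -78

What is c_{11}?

-666

1st diffs: -12, -24, -36.
2nd diffs: -12, -12 (constant).
So c_j = -6j^2 + 6j - 6.
Evaluating at j = 11 gives c_{11} = -666.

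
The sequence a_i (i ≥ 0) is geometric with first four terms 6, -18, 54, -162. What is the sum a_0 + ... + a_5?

-1092

Common ratio r = -3.
a_i = 6·(-3)^(i-0).
S = 6·((-3)^6 - 1)/(-3 - 1) = 6·(729 - 1)/(-4) = -1092.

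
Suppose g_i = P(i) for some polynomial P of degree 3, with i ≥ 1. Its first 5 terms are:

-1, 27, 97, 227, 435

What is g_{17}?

15567

1st diffs: 28, 70, 130, 208.
2nd diffs: 42, 60, 78.
3rd diffs: 18, 18 (constant).
So g_i = 3i^3 + 3i^2 - 2i - 5.
Evaluating at i = 17 gives g_{17} = 15567.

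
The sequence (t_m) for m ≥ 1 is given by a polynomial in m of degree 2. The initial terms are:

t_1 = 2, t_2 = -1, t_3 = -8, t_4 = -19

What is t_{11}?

-208

1st diffs: -3, -7, -11.
2nd diffs: -4, -4 (constant).
So t_m = -2m^2 + 3m + 1.
Evaluating at m = 11 gives t_{11} = -208.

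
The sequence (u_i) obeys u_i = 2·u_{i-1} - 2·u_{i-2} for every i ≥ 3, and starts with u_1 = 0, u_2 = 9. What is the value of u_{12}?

288

Applying the relation repeatedly:
u_3 = 18  u_4 = 18  u_5 = 0  u_6 = -36  u_7 = -72  u_8 = -72  u_9 = 0  u_{10} = 144  u_{11} = 288  u_{12} = 288.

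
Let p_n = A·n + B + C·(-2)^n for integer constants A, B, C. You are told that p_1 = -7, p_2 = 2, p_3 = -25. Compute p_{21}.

-4194367

Write the equations: A + B - 2C = -7; 2A + B + 4C = 2; 3A + B - 8C = -25.
Subtracting the first from the second: A + 6C = 9.
Subtracting the second from the third: A - 12C = -27.
Solving: C = 2, A = -3, then B = 0.
So p_n = -3·n + 0 + 2·(-2)^n; at n=21 this is -4194367.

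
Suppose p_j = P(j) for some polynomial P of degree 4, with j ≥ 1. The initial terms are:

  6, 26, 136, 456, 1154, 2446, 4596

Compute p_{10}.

19554

1st diffs: 20, 110, 320, 698, 1292, 2150.
2nd diffs: 90, 210, 378, 594, 858.
3rd diffs: 120, 168, 216, 264.
4th diffs: 48, 48, 48 (constant).
Newton forward-difference form: p_j = 6 + 20·C(j-1,1) + 90·C(j-1,2) + 120·C(j-1,3) + 48·C(j-1,4).
At j = 10: j-1 = 9, so p_{10} = 6 + 180 + 3240 + 10080 + 6048 = 19554.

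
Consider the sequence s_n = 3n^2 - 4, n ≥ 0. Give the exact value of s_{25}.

1871

s_{25} = 3·25^2 - 4 = 1871.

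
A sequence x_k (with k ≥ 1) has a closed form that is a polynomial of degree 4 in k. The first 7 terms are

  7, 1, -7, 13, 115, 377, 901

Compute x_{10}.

5425

1st diffs: -6, -8, 20, 102, 262, 524.
2nd diffs: -2, 28, 82, 160, 262.
3rd diffs: 30, 54, 78, 102.
4th diffs: 24, 24, 24 (constant).
Newton forward-difference form: x_k = 7 + (-6)·C(k-1,1) + (-2)·C(k-1,2) + 30·C(k-1,3) + 24·C(k-1,4).
At k = 10: k-1 = 9, so x_{10} = 7 - 54 - 72 + 2520 + 3024 = 5425.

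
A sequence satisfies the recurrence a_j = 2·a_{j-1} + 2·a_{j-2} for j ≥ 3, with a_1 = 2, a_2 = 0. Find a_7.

176

Compute successive terms:
a_3 = 4, a_4 = 8, a_5 = 24, a_6 = 64, a_7 = 176.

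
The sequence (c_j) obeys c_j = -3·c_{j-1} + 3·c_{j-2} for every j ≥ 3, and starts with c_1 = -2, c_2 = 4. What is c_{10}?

Step forward from the initial values:
c_3 = -18;  c_4 = 66;  c_5 = -252;  c_6 = 954;  c_7 = -3618;  c_8 = 13716;  c_9 = -52002;  c_{10} = 197154.

197154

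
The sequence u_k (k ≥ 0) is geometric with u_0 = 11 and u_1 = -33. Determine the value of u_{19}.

-12784876137

Common ratio r = -3.
u_k = 11·(-3)^(k-0).
u_{19} = 11·(-3)^19 = -12784876137.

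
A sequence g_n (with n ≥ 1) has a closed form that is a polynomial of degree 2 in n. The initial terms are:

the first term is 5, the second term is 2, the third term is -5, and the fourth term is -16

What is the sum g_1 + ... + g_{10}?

1st diffs: -3, -7, -11.
2nd diffs: -4, -4 (constant).
Newton forward-difference form: g_n = 5 + (-3)·C(n-1,1) + (-4)·C(n-1,2).
Continuing: …, -31, -50, -73, -100, …, g_{10} = -166.
Summing n = 1..10 (10 terms) gives -565.

-565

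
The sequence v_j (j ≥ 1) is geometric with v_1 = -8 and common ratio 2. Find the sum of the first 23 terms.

-67108856

v_j = (-8)·2^(j-1).
S = (-8)·(2^23 - 1)/(2 - 1) = (-8)·(8388608 - 1)/(1) = -67108856.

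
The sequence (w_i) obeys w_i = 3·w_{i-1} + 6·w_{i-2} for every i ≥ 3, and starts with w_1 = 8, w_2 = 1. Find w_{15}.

Iterate the recurrence:
w_3 = 51, w_4 = 159, w_5 = 783, …, w_{12} = 23276727, w_{13} = 101773503, w_{14} = 444980871, w_{15} = 1945583631.

1945583631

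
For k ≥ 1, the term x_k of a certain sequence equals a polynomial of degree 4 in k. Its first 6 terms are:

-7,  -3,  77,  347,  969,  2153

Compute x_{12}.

38867

1st diffs: 4, 80, 270, 622, 1184.
2nd diffs: 76, 190, 352, 562.
3rd diffs: 114, 162, 210.
4th diffs: 48, 48 (constant).
Newton forward-difference form: x_k = -7 + 4·C(k-1,1) + 76·C(k-1,2) + 114·C(k-1,3) + 48·C(k-1,4).
At k = 12: k-1 = 11, so x_{12} = -7 + 44 + 4180 + 18810 + 15840 = 38867.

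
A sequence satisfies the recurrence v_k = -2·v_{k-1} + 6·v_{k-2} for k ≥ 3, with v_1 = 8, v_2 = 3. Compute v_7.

4632

Step forward from the initial values:
v_3 = 42  v_4 = -66  v_5 = 384  v_6 = -1164  v_7 = 4632.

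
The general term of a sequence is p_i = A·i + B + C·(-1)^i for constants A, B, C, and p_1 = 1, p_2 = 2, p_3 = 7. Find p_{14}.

38

At i = 1, 2, 3: A + B - C = 1; 2A + B + C = 2; 3A + B - C = 7.
Subtracting the first from the second: A + 2C = 1.
Subtracting the second from the third: A - 2C = 5.
Solving: C = -1, A = 3, then B = -3.
So p_i = 3·i + (-3) + (-1)·(-1)^i; at i=14 this is 38.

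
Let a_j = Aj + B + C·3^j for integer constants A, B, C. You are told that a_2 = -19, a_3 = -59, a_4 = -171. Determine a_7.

-4395

The three given values yield: 2A + B + 9C = -19; 3A + B + 27C = -59; 4A + B + 81C = -171.
Subtracting the first from the second: A + 18C = -40.
Subtracting the second from the third: A + 54C = -112.
Solving: C = -2, A = -4, then B = 7.
Hence a_7 = -4·7 + 7 + (-2)·2187 = -4395.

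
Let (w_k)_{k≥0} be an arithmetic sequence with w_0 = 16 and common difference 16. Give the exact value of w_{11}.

192

w_k = 16 + (k - 0)·16.
w_{11} = 16 + 11·16 = 192.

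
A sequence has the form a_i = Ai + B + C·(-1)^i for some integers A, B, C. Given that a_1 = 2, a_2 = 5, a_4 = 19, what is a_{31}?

Plug in i = 1, 2, 4: A + B - C = 2; 2A + B + C = 5; 4A + B + C = 19.
Subtracting the first from the second: A + 2C = 3.
Subtracting the second from the third: 2A = 14.
Solving: C = -2, A = 7, then B = -7.
Hence a_{31} = 7·31 + (-7) + (-2)·(-1) = 212.

212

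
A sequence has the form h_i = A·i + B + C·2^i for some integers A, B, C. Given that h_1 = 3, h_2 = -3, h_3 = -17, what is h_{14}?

-65499

Write the equations: A + B + 2C = 3; 2A + B + 4C = -3; 3A + B + 8C = -17.
Subtracting the first from the second: A + 2C = -6.
Subtracting the second from the third: A + 4C = -14.
Solving: C = -4, A = 2, then B = 9.
Hence h_{14} = 2·14 + 9 + (-4)·16384 = -65499.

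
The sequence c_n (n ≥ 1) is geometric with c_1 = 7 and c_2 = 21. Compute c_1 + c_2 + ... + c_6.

2548

Common ratio r = 3.
c_n = 7·3^(n-1).
S = 7·(3^6 - 1)/(3 - 1) = 7·(729 - 1)/(2) = 2548.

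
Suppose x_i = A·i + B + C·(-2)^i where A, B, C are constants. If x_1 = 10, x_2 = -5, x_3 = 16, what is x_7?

244

Plug in i = 1, 2, 3: A + B - 2C = 10; 2A + B + 4C = -5; 3A + B - 8C = 16.
Subtracting the first from the second: A + 6C = -15.
Subtracting the second from the third: A - 12C = 21.
Solving: C = -2, A = -3, then B = 9.
Therefore x_7 = -21 + 9 + (-2)·(-128) = 244.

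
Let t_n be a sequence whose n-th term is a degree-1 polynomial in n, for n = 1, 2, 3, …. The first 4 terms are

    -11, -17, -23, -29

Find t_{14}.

1st diffs: -6, -6, -6 (constant).
So t_n = -6n - 5.
Evaluating at n = 14 gives t_{14} = -89.

-89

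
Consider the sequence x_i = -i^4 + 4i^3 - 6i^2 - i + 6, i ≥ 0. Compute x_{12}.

x_{12} = -1·12^4 + 4·12^3 - 6·12^2 - 1·12 + 6 = -14694.

-14694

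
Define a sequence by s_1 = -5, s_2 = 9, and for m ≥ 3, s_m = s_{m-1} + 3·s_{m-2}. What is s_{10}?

Compute successive terms:
s_3 = -6, s_4 = 21, s_5 = 3, s_6 = 66, s_7 = 75, s_8 = 273, s_9 = 498, s_{10} = 1317.

1317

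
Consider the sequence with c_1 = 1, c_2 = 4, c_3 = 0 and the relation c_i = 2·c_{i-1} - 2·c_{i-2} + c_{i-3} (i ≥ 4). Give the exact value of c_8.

4

Iterate the recurrence:
c_4 = -7;  c_5 = -10;  c_6 = -6;  c_7 = 1;  c_8 = 4.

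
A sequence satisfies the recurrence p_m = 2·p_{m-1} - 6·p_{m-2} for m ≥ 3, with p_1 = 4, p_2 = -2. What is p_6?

Compute successive terms:
p_3 = -28  p_4 = -44  p_5 = 80  p_6 = 424.

424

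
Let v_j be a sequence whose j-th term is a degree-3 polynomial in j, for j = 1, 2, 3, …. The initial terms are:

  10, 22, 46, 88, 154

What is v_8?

1st diffs: 12, 24, 42, 66.
2nd diffs: 12, 18, 24.
3rd diffs: 6, 6 (constant).
Newton forward-difference form: v_j = 10 + 12·C(j-1,1) + 12·C(j-1,2) + 6·C(j-1,3).
At j = 8: j-1 = 7, so v_8 = 10 + 84 + 252 + 210 = 556.

556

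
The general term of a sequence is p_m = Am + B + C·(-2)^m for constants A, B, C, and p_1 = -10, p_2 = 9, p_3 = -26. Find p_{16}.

The three given values yield: A + B - 2C = -10; 2A + B + 4C = 9; 3A + B - 8C = -26.
Subtracting the first from the second: A + 6C = 19.
Subtracting the second from the third: A - 12C = -35.
Solving: C = 3, A = 1, then B = -5.
So p_m = 1·m + (-5) + 3·(-2)^m; at m=16 this is 196619.

196619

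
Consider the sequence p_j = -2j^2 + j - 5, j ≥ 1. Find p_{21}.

-866

p_{21} = -2·21^2 + 1·21 - 5 = -866.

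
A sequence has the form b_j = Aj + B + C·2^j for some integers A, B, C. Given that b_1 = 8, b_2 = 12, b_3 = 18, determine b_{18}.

Write the equations: A + B + 2C = 8; 2A + B + 4C = 12; 3A + B + 8C = 18.
Subtracting the first from the second: A + 2C = 4.
Subtracting the second from the third: A + 4C = 6.
Solving: C = 1, A = 2, then B = 4.
Hence b_{18} = 2·18 + 4 + 1·262144 = 262184.

262184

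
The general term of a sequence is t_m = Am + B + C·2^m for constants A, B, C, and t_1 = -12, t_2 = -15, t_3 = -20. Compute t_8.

-273

Plug in m = 1, 2, 3: A + B + 2C = -12; 2A + B + 4C = -15; 3A + B + 8C = -20.
Subtracting the first from the second: A + 2C = -3.
Subtracting the second from the third: A + 4C = -5.
Solving: C = -1, A = -1, then B = -9.
Hence t_8 = -1·8 + (-9) + (-1)·256 = -273.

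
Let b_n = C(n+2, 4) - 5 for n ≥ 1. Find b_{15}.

C(17, 4) = 2380, so b_{15} = 2375.

2375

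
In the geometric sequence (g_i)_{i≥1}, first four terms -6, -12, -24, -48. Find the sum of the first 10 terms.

-6138

Common ratio r = 2.
g_i = (-6)·2^(i-1).
S = (-6)·(2^10 - 1)/(2 - 1) = (-6)·(1024 - 1)/(1) = -6138.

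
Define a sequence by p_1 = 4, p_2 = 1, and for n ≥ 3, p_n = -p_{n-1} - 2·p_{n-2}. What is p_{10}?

p_3 = -9; p_4 = 7; p_5 = 11; p_6 = -25; p_7 = 3; p_8 = 47; p_9 = -53; p_{10} = -41.

-41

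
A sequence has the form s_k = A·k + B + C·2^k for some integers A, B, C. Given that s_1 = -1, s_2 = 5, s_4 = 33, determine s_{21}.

Write the equations: A + B + 2C = -1; 2A + B + 4C = 5; 4A + B + 16C = 33.
Subtracting the first from the second: A + 2C = 6.
Subtracting the second from the third: 2A + 12C = 28.
Solving: C = 2, A = 2, then B = -7.
Hence s_{21} = 2·21 + (-7) + 2·2097152 = 4194339.

4194339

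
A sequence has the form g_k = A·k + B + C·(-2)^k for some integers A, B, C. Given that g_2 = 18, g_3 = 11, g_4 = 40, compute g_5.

The three given values yield: 2A + B + 4C = 18; 3A + B - 8C = 11; 4A + B + 16C = 40.
Subtracting the first from the second: A - 12C = -7.
Subtracting the second from the third: A + 24C = 29.
Solving: C = 1, A = 5, then B = 4.
Therefore g_5 = 25 + 4 + 1·(-32) = -3.

-3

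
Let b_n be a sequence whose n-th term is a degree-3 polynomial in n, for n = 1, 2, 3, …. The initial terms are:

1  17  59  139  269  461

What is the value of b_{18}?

11969

1st diffs: 16, 42, 80, 130, 192.
2nd diffs: 26, 38, 50, 62.
3rd diffs: 12, 12, 12 (constant).
Newton forward-difference form: b_n = 1 + 16·C(n-1,1) + 26·C(n-1,2) + 12·C(n-1,3).
At n = 18: n-1 = 17, so b_{18} = 1 + 272 + 3536 + 8160 = 11969.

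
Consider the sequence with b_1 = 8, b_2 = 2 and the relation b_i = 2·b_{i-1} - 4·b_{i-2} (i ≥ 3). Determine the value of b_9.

Applying the relation repeatedly:
b_3 = -28; b_4 = -64; b_5 = -16; b_6 = 224; b_7 = 512; b_8 = 128; b_9 = -1792.

-1792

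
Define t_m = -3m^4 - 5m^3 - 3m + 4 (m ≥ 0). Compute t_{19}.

-425311

t_{19} = -3·19^4 - 5·19^3 - 3·19 + 4 = -425311.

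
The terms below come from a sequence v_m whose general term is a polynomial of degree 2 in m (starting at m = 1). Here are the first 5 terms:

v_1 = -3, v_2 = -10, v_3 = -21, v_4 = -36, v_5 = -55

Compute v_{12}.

-300

1st diffs: -7, -11, -15, -19.
2nd diffs: -4, -4, -4 (constant).
Newton forward-difference form: v_m = -3 + (-7)·C(m-1,1) + (-4)·C(m-1,2).
At m = 12: m-1 = 11, so v_{12} = -3 - 77 - 220 = -300.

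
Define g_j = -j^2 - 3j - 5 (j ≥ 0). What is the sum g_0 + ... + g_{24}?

Over j = 0..24: Σj = 300, Σj² = 4900.
Total = (-1)·4900 + (-3)·300 + (-5)·25 = -5925.

-5925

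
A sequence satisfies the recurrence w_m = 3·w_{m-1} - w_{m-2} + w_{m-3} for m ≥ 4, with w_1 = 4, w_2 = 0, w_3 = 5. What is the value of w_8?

1089

Applying the relation repeatedly:
w_4 = 19; w_5 = 52; w_6 = 142; w_7 = 393; w_8 = 1089.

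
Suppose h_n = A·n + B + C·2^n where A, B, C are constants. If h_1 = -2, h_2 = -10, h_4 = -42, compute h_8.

-538

At n = 1, 2, 4: A + B + 2C = -2; 2A + B + 4C = -10; 4A + B + 16C = -42.
Subtracting the first from the second: A + 2C = -8.
Subtracting the second from the third: 2A + 12C = -32.
Solving: C = -2, A = -4, then B = 6.
Hence h_8 = -4·8 + 6 + (-2)·256 = -538.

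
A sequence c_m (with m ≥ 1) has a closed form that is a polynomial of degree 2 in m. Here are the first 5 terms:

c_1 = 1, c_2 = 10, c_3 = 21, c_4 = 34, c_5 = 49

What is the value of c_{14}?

1st diffs: 9, 11, 13, 15.
2nd diffs: 2, 2, 2 (constant).
So c_m = m^2 + 6m - 6.
Evaluating at m = 14 gives c_{14} = 274.

274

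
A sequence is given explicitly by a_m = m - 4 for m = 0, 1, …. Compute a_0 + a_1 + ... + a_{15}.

56

Over m = 0..15: Σm = 120.
Total = (1)·120 + (-4)·16 = 56.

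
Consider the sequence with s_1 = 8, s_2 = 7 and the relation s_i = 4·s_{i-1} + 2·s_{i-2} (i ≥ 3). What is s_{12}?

29271520

s_3 = 44, s_4 = 190, s_5 = 848, s_6 = 3772, s_7 = 16784, s_8 = 74680, s_9 = 332288, s_{10} = 1478512, s_{11} = 6578624, s_{12} = 29271520.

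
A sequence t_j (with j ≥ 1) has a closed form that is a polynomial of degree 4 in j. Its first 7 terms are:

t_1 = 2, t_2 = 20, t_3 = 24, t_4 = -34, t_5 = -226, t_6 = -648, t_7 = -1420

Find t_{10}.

-7396

1st diffs: 18, 4, -58, -192, -422, -772.
2nd diffs: -14, -62, -134, -230, -350.
3rd diffs: -48, -72, -96, -120.
4th diffs: -24, -24, -24 (constant).
So t_j = -j^4 + 2j^3 + 6j^2 + j - 6.
Evaluating at j = 10 gives t_{10} = -7396.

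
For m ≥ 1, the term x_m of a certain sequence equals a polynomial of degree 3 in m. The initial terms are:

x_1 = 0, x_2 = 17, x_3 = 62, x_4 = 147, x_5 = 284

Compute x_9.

1st diffs: 17, 45, 85, 137.
2nd diffs: 28, 40, 52.
3rd diffs: 12, 12 (constant).
So x_m = 2m^3 + 2m^2 - 3m - 1.
Evaluating at m = 9 gives x_9 = 1592.

1592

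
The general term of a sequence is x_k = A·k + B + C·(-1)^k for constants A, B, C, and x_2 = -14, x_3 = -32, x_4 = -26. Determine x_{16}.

-98

Write the equations: 2A + B + C = -14; 3A + B - C = -32; 4A + B + C = -26.
Subtracting the first from the second: A - 2C = -18.
Subtracting the second from the third: A + 2C = 6.
Solving: C = 6, A = -6, then B = -8.
Therefore x_{16} = -96 + (-8) + 6·1 = -98.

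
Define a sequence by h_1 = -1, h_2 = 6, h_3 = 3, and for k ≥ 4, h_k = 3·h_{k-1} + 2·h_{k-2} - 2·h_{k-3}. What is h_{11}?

104655

Iterate the recurrence:
h_4 = 23; h_5 = 63; h_6 = 229; h_7 = 767; h_8 = 2633; h_9 = 8975; h_{10} = 30657; h_{11} = 104655.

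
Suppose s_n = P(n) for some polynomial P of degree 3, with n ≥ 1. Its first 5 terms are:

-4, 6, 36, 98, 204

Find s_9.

1st diffs: 10, 30, 62, 106.
2nd diffs: 20, 32, 44.
3rd diffs: 12, 12 (constant).
Newton forward-difference form: s_n = -4 + 10·C(n-1,1) + 20·C(n-1,2) + 12·C(n-1,3).
At n = 9: n-1 = 8, so s_9 = -4 + 80 + 560 + 672 = 1308.

1308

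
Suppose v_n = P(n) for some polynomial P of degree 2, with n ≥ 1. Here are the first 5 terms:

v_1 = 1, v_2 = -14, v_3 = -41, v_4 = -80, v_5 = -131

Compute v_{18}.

1st diffs: -15, -27, -39, -51.
2nd diffs: -12, -12, -12 (constant).
So v_n = -6n^2 + 3n + 4.
Evaluating at n = 18 gives v_{18} = -1886.

-1886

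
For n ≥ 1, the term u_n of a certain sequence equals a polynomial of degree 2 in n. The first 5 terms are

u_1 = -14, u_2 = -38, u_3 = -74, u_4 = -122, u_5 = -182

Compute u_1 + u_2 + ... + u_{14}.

1st diffs: -24, -36, -48, -60.
2nd diffs: -12, -12, -12 (constant).
Newton forward-difference form: u_n = -14 + (-24)·C(n-1,1) + (-12)·C(n-1,2).
Continuing: …, -254, -338, -434, -542, …, u_{14} = -1262.
Summing n = 1..14 (14 terms) gives -6748.

-6748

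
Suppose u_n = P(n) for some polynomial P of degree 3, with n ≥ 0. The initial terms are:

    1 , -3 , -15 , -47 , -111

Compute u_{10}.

-1839

1st diffs: -4, -12, -32, -64.
2nd diffs: -8, -20, -32.
3rd diffs: -12, -12 (constant).
So u_n = -2n^3 + 2n^2 - 4n + 1.
Evaluating at n = 10 gives u_{10} = -1839.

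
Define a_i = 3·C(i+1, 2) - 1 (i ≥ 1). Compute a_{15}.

359

C(16, 2) = 120, so a_{15} = 359.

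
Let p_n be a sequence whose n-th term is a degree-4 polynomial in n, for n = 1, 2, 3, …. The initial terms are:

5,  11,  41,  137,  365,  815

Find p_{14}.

1st diffs: 6, 30, 96, 228, 450.
2nd diffs: 24, 66, 132, 222.
3rd diffs: 42, 66, 90.
4th diffs: 24, 24 (constant).
Newton forward-difference form: p_n = 5 + 6·C(n-1,1) + 24·C(n-1,2) + 42·C(n-1,3) + 24·C(n-1,4).
At n = 14: n-1 = 13, so p_{14} = 5 + 78 + 1872 + 12012 + 17160 = 31127.

31127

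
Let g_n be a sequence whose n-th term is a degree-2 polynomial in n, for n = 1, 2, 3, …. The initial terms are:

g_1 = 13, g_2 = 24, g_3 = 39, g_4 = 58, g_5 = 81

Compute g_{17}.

669

1st diffs: 11, 15, 19, 23.
2nd diffs: 4, 4, 4 (constant).
So g_n = 2n^2 + 5n + 6.
Evaluating at n = 17 gives g_{17} = 669.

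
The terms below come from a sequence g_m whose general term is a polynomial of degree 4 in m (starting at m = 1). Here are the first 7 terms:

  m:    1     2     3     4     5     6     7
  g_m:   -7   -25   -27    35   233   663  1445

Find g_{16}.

56003

1st diffs: -18, -2, 62, 198, 430, 782.
2nd diffs: 16, 64, 136, 232, 352.
3rd diffs: 48, 72, 96, 120.
4th diffs: 24, 24, 24 (constant).
So g_m = m^4 - 2m^3 - 5m^2 - 4m + 3.
Evaluating at m = 16 gives g_{16} = 56003.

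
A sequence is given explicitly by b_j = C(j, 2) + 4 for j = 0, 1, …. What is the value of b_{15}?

109

C(15, 2) = 105, so b_{15} = 109.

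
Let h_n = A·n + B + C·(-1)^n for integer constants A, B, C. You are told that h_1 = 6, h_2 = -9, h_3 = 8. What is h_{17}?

22

Plug in n = 1, 2, 3: A + B - C = 6; 2A + B + C = -9; 3A + B - C = 8.
Subtracting the first from the second: A + 2C = -15.
Subtracting the second from the third: A - 2C = 17.
Solving: C = -8, A = 1, then B = -3.
Hence h_{17} = 1·17 + (-3) + (-8)·(-1) = 22.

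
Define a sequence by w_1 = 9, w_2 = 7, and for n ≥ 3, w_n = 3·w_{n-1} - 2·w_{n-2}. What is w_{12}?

-4085

Applying the relation repeatedly:
w_3 = 3;  w_4 = -5;  w_5 = -21;  w_6 = -53;  w_7 = -117;  w_8 = -245;  w_9 = -501;  w_{10} = -1013;  w_{11} = -2037;  w_{12} = -4085.
(Characteristic roots are 2 and 1.)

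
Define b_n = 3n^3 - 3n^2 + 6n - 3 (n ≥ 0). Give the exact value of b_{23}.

b_{23} = 3·23^3 - 3·23^2 + 6·23 - 3 = 35049.

35049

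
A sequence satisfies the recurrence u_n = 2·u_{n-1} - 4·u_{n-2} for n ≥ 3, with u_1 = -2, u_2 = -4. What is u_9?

0

u_3 = 0;  u_4 = 16;  u_5 = 32;  u_6 = 0;  u_7 = -128;  u_8 = -256;  u_9 = 0.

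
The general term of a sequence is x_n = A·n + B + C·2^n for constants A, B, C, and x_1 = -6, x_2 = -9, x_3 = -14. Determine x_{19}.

-524310

At n = 1, 2, 3: A + B + 2C = -6; 2A + B + 4C = -9; 3A + B + 8C = -14.
Subtracting the first from the second: A + 2C = -3.
Subtracting the second from the third: A + 4C = -5.
Solving: C = -1, A = -1, then B = -3.
Therefore x_{19} = -19 + (-3) + (-1)·524288 = -524310.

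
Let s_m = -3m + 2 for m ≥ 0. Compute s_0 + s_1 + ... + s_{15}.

-328

Over m = 0..15: Σm = 120.
Total = (-3)·120 + (2)·16 = -328.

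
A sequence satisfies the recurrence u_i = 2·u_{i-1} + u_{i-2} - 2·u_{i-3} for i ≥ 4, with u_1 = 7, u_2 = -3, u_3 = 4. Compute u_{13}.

-4088

Iterate the recurrence:
u_4 = -9; u_5 = -8; u_6 = -33; u_7 = -56; u_8 = -129; u_9 = -248; u_{10} = -513; u_{11} = -1016; u_{12} = -2049; u_{13} = -4088.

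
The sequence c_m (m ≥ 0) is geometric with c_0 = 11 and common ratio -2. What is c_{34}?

c_m = 11·(-2)^(m-0).
c_{34} = 11·(-2)^34 = 188978561024.

188978561024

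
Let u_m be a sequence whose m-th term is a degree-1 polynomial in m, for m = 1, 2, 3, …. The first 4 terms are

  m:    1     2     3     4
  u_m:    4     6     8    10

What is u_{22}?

46

1st diffs: 2, 2, 2 (constant).
So u_m = 2m + 2.
Evaluating at m = 22 gives u_{22} = 46.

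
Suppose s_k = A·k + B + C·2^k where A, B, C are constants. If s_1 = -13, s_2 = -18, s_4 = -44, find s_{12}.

At k = 1, 2, 4: A + B + 2C = -13; 2A + B + 4C = -18; 4A + B + 16C = -44.
Subtracting the first from the second: A + 2C = -5.
Subtracting the second from the third: 2A + 12C = -26.
Solving: C = -2, A = -1, then B = -8.
Therefore s_{12} = -12 + (-8) + (-2)·4096 = -8212.

-8212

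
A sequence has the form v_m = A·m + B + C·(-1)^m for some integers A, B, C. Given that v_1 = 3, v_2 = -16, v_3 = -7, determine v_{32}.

The three given values yield: A + B - C = 3; 2A + B + C = -16; 3A + B - C = -7.
Subtracting the first from the second: A + 2C = -19.
Subtracting the second from the third: A - 2C = 9.
Solving: C = -7, A = -5, then B = 1.
So v_m = -5·m + 1 + (-7)·(-1)^m; at m=32 this is -166.

-166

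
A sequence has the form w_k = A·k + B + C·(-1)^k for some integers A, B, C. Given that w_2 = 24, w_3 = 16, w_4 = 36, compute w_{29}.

Plug in k = 2, 3, 4: 2A + B + C = 24; 3A + B - C = 16; 4A + B + C = 36.
Subtracting the first from the second: A - 2C = -8.
Subtracting the second from the third: A + 2C = 20.
Solving: C = 7, A = 6, then B = 5.
Therefore w_{29} = 174 + 5 + 7·(-1) = 172.

172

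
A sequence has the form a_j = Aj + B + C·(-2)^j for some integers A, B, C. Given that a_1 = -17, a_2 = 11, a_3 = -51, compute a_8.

Write the equations: A + B - 2C = -17; 2A + B + 4C = 11; 3A + B - 8C = -51.
Subtracting the first from the second: A + 6C = 28.
Subtracting the second from the third: A - 12C = -62.
Solving: C = 5, A = -2, then B = -5.
Hence a_8 = -2·8 + (-5) + 5·256 = 1259.

1259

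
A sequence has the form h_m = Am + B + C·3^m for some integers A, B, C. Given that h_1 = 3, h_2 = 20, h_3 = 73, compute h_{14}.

The three given values yield: A + B + 3C = 3; 2A + B + 9C = 20; 3A + B + 27C = 73.
Subtracting the first from the second: A + 6C = 17.
Subtracting the second from the third: A + 18C = 53.
Solving: C = 3, A = -1, then B = -5.
So h_m = -1·m + (-5) + 3·3^m; at m=14 this is 14348888.

14348888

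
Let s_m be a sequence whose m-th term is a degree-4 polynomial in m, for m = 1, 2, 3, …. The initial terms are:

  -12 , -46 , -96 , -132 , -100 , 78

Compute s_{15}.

33000

1st diffs: -34, -50, -36, 32, 178.
2nd diffs: -16, 14, 68, 146.
3rd diffs: 30, 54, 78.
4th diffs: 24, 24 (constant).
Newton forward-difference form: s_m = -12 + (-34)·C(m-1,1) + (-16)·C(m-1,2) + 30·C(m-1,3) + 24·C(m-1,4).
At m = 15: m-1 = 14, so s_{15} = -12 - 476 - 1456 + 10920 + 24024 = 33000.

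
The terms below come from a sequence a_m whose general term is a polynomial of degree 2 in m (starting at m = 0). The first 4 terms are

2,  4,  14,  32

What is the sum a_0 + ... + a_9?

1070

1st diffs: 2, 10, 18.
2nd diffs: 8, 8 (constant).
Newton forward-difference form: a_m = 2 + 2·C(m,1) + 8·C(m,2).
Continuing: …, 58, 92, 134, 184, …, a_9 = 308.
Summing m = 0..9 (10 terms) gives 1070.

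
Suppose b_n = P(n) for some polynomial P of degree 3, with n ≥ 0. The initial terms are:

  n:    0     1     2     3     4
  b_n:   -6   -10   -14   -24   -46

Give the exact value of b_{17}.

-4154

1st diffs: -4, -4, -10, -22.
2nd diffs: 0, -6, -12.
3rd diffs: -6, -6 (constant).
Newton forward-difference form: b_n = -6 + (-4)·C(n,1) + (-6)·C(n,3).
At n = 17: n = 17, so b_{17} = -6 - 68 - 4080 = -4154.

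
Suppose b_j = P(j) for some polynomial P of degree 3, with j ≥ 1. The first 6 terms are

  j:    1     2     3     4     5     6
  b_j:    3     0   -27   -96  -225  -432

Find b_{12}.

1st diffs: -3, -27, -69, -129, -207.
2nd diffs: -24, -42, -60, -78.
3rd diffs: -18, -18, -18 (constant).
Newton forward-difference form: b_j = 3 + (-3)·C(j-1,1) + (-24)·C(j-1,2) + (-18)·C(j-1,3).
At j = 12: j-1 = 11, so b_{12} = 3 - 33 - 1320 - 2970 = -4320.

-4320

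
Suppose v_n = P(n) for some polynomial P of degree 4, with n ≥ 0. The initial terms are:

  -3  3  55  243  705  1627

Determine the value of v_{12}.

46665

1st diffs: 6, 52, 188, 462, 922.
2nd diffs: 46, 136, 274, 460.
3rd diffs: 90, 138, 186.
4th diffs: 48, 48 (constant).
Newton forward-difference form: v_n = -3 + 6·C(n,1) + 46·C(n,2) + 90·C(n,3) + 48·C(n,4).
At n = 12: n = 12, so v_{12} = -3 + 72 + 3036 + 19800 + 23760 = 46665.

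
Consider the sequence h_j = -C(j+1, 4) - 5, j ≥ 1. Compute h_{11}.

-500

C(12, 4) = 495, so h_{11} = -500.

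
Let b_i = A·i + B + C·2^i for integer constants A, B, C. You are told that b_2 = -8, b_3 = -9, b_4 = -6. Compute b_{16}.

65454

The three given values yield: 2A + B + 4C = -8; 3A + B + 8C = -9; 4A + B + 16C = -6.
Subtracting the first from the second: A + 4C = -1.
Subtracting the second from the third: A + 8C = 3.
Solving: C = 1, A = -5, then B = -2.
So b_i = -5·i + (-2) + 1·2^i; at i=16 this is 65454.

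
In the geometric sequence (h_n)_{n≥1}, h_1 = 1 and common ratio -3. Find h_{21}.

h_n = 1·(-3)^(n-1).
h_{21} = 1·(-3)^20 = 3486784401.

3486784401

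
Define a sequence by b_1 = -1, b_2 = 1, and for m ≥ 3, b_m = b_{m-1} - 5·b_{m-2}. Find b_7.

Applying the relation repeatedly:
b_3 = 6  b_4 = 1  b_5 = -29  b_6 = -34  b_7 = 111.

111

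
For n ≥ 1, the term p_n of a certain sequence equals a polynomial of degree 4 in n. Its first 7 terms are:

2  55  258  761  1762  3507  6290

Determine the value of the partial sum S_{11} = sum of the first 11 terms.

99363

1st diffs: 53, 203, 503, 1001, 1745, 2783.
2nd diffs: 150, 300, 498, 744, 1038.
3rd diffs: 150, 198, 246, 294.
4th diffs: 48, 48, 48 (constant).
Newton forward-difference form: p_n = 2 + 53·C(n-1,1) + 150·C(n-1,2) + 150·C(n-1,3) + 48·C(n-1,4).
Continuing: 10453, 16386, 24527, 35362.
Summing n = 1..11 (11 terms) gives 99363.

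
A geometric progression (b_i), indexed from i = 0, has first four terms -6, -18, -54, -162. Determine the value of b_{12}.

Common ratio r = 3.
b_i = (-6)·3^(i-0).
b_{12} = (-6)·3^12 = -3188646.

-3188646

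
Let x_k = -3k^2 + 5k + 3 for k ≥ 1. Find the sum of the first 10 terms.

-850

Over k = 1..10: Σk = 55, Σk² = 385.
Total = (-3)·385 + (5)·55 + (3)·10 = -850.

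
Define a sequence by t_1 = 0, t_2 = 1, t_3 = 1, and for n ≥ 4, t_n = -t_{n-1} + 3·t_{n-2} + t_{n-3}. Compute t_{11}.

-31

Iterate the recurrence:
t_4 = 2  t_5 = 2  t_6 = 5  t_7 = 3  t_8 = 14  t_9 = 0  t_{10} = 45  t_{11} = -31.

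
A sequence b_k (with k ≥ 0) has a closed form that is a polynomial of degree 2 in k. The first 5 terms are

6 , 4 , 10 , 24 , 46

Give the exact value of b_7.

1st diffs: -2, 6, 14, 22.
2nd diffs: 8, 8, 8 (constant).
So b_k = 4k^2 - 6k + 6.
Evaluating at k = 7 gives b_7 = 160.

160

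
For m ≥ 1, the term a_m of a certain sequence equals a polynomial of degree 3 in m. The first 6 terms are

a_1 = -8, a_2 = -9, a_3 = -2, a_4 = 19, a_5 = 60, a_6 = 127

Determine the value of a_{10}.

1st diffs: -1, 7, 21, 41, 67.
2nd diffs: 8, 14, 20, 26.
3rd diffs: 6, 6, 6 (constant).
Newton forward-difference form: a_m = -8 + (-1)·C(m-1,1) + 8·C(m-1,2) + 6·C(m-1,3).
At m = 10: m-1 = 9, so a_{10} = -8 - 9 + 288 + 504 = 775.

775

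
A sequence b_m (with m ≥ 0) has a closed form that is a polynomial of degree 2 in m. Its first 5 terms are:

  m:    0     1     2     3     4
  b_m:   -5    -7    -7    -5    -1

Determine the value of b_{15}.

175

1st diffs: -2, 0, 2, 4.
2nd diffs: 2, 2, 2 (constant).
So b_m = m^2 - 3m - 5.
Evaluating at m = 15 gives b_{15} = 175.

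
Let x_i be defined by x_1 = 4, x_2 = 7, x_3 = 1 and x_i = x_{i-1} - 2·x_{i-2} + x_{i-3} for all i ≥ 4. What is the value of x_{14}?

-38

x_4 = -9, x_5 = -4, x_6 = 15, …, x_{11} = 67, x_{12} = -8, x_{13} = -121, x_{14} = -38.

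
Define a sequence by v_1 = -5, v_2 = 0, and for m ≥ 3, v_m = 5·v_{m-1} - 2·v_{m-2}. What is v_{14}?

196846650

Step forward from the initial values:
v_3 = 10;  v_4 = 50;  v_5 = 230;  …;  v_{11} = 2073910;  v_{12} = 9460250;  v_{13} = 43153430;  v_{14} = 196846650.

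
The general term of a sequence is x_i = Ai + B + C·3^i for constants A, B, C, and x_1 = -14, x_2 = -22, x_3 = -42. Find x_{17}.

Write the equations: A + B + 3C = -14; 2A + B + 9C = -22; 3A + B + 27C = -42.
Subtracting the first from the second: A + 6C = -8.
Subtracting the second from the third: A + 18C = -20.
Solving: C = -1, A = -2, then B = -9.
So x_i = -2·i + (-9) + (-1)·3^i; at i=17 this is -129140206.

-129140206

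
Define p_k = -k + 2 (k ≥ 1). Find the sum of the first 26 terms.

-299

Over k = 1..26: Σk = 351.
Total = (-1)·351 + (2)·26 = -299.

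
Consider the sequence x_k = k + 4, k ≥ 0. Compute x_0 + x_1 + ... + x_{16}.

204

Over k = 0..16: Σk = 136.
Total = (1)·136 + (4)·17 = 204.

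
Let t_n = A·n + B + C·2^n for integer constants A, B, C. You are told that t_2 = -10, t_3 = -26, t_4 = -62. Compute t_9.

-2522

The three given values yield: 2A + B + 4C = -10; 3A + B + 8C = -26; 4A + B + 16C = -62.
Subtracting the first from the second: A + 4C = -16.
Subtracting the second from the third: A + 8C = -36.
Solving: C = -5, A = 4, then B = 2.
Therefore t_9 = 36 + 2 + (-5)·512 = -2522.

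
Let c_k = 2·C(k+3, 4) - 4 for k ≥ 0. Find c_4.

C(7, 4) = 35, so c_4 = 66.

66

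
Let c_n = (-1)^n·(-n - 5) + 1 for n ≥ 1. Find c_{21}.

(-1)^21 = -1; -n - 5 at n=21 is -26; so c_{21} = 27.

27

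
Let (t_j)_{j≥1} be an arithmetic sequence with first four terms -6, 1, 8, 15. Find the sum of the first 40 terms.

5220

Common difference d = 7.
t_j = -6 + (j - 1)·7.
t_{40} = 267; S = 40·(-6 + 267)/2 = 5220.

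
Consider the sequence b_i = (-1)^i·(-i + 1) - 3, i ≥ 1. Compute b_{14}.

-16

(-1)^14 = 1; -i + 1 at i=14 is -13; so b_{14} = -16.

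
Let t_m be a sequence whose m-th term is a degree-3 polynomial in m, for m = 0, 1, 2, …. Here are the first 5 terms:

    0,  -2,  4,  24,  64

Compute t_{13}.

1st diffs: -2, 6, 20, 40.
2nd diffs: 8, 14, 20.
3rd diffs: 6, 6 (constant).
Newton forward-difference form: t_m = (-2)·C(m,1) + 8·C(m,2) + 6·C(m,3).
At m = 13: m = 13, so t_{13} = -26 + 624 + 1716 = 2314.

2314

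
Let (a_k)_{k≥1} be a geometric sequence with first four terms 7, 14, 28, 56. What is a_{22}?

Common ratio r = 2.
a_k = 7·2^(k-1).
a_{22} = 7·2^21 = 14680064.

14680064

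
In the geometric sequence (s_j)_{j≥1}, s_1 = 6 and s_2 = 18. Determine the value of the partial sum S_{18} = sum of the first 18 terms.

Common ratio r = 3.
s_j = 6·3^(j-1).
S = 6·(3^18 - 1)/(3 - 1) = 6·(387420489 - 1)/(2) = 1162261464.

1162261464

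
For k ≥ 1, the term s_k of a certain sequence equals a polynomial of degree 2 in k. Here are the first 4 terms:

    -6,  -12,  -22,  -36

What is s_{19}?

-726

1st diffs: -6, -10, -14.
2nd diffs: -4, -4 (constant).
Newton forward-difference form: s_k = -6 + (-6)·C(k-1,1) + (-4)·C(k-1,2).
At k = 19: k-1 = 18, so s_{19} = -6 - 108 - 612 = -726.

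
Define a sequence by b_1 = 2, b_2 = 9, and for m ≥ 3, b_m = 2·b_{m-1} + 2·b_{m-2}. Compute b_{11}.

69984

Compute successive terms:
b_3 = 22, b_4 = 62, b_5 = 168, b_6 = 460, b_7 = 1256, b_8 = 3432, b_9 = 9376, b_{10} = 25616, b_{11} = 69984.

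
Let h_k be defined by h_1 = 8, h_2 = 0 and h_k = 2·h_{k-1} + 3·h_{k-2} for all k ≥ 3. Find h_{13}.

1062888

Step forward from the initial values:
h_3 = 24; h_4 = 48; h_5 = 168; …; h_{10} = 39360; h_{11} = 118104; h_{12} = 354288; h_{13} = 1062888.
(Characteristic roots are 3 and -1.)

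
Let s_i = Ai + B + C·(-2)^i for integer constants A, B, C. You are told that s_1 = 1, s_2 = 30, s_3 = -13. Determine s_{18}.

At i = 1, 2, 3: A + B - 2C = 1; 2A + B + 4C = 30; 3A + B - 8C = -13.
Subtracting the first from the second: A + 6C = 29.
Subtracting the second from the third: A - 12C = -43.
Solving: C = 4, A = 5, then B = 4.
Hence s_{18} = 5·18 + 4 + 4·262144 = 1048670.

1048670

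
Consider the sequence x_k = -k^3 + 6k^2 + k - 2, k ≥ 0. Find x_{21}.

x_{21} = -1·21^3 + 6·21^2 + 1·21 - 2 = -6596.

-6596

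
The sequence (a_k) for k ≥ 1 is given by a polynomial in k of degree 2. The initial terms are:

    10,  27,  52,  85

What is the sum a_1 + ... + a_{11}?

2365

1st diffs: 17, 25, 33.
2nd diffs: 8, 8 (constant).
Newton forward-difference form: a_k = 10 + 17·C(k-1,1) + 8·C(k-1,2).
Continuing: …, 126, 175, 232, 297, …, a_{11} = 540.
Summing k = 1..11 (11 terms) gives 2365.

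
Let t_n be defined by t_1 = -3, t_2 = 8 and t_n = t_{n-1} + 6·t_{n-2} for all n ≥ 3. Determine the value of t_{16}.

t_3 = -10, t_4 = 38, t_5 = -22, …, t_{13} = 198650, t_{14} = 665582, t_{15} = 1857482, t_{16} = 5850974.
(Characteristic roots are 3 and -2.)

5850974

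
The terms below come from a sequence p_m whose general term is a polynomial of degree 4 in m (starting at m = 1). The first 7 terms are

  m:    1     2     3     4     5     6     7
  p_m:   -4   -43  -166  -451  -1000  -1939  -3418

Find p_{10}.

1st diffs: -39, -123, -285, -549, -939, -1479.
2nd diffs: -84, -162, -264, -390, -540.
3rd diffs: -78, -102, -126, -150.
4th diffs: -24, -24, -24 (constant).
Newton forward-difference form: p_m = -4 + (-39)·C(m-1,1) + (-84)·C(m-1,2) + (-78)·C(m-1,3) + (-24)·C(m-1,4).
At m = 10: m-1 = 9, so p_{10} = -4 - 351 - 3024 - 6552 - 3024 = -12955.

-12955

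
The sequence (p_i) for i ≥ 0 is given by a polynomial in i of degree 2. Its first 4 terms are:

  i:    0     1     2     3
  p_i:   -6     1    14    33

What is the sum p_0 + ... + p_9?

975

1st diffs: 7, 13, 19.
2nd diffs: 6, 6 (constant).
Newton forward-difference form: p_i = -6 + 7·C(i,1) + 6·C(i,2).
Continuing: …, 58, 89, 126, 169, …, p_9 = 273.
Summing i = 0..9 (10 terms) gives 975.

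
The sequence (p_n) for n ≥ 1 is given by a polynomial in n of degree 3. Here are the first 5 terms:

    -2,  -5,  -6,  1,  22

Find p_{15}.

1st diffs: -3, -1, 7, 21.
2nd diffs: 2, 8, 14.
3rd diffs: 6, 6 (constant).
So p_n = n^3 - 5n^2 + 5n - 3.
Evaluating at n = 15 gives p_{15} = 2322.

2322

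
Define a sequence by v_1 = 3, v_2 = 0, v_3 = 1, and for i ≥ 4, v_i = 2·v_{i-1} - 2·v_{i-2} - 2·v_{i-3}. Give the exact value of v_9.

v_4 = -4, v_5 = -10, v_6 = -14, v_7 = 0, v_8 = 48, v_9 = 124.

124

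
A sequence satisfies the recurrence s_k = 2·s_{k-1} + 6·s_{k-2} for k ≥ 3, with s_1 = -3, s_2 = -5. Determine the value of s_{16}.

-501754496

Iterate the recurrence:
s_3 = -28  s_4 = -86  s_5 = -340  …  s_{13} = -10355008  s_{14} = -37749440  s_{15} = -137628928  s_{16} = -501754496.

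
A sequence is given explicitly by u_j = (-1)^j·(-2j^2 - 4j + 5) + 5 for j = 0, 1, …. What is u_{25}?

(-1)^25 = -1; -2j^2 - 4j + 5 at j=25 is -1345; so u_{25} = 1350.

1350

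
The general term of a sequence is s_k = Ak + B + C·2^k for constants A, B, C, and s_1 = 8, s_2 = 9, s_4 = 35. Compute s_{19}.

1572776

At k = 1, 2, 4: A + B + 2C = 8; 2A + B + 4C = 9; 4A + B + 16C = 35.
Subtracting the first from the second: A + 2C = 1.
Subtracting the second from the third: 2A + 12C = 26.
Solving: C = 3, A = -5, then B = 7.
So s_k = -5·k + 7 + 3·2^k; at k=19 this is 1572776.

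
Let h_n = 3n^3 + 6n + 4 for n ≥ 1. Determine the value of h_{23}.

h_{23} = 3·23^3 + 6·23 + 4 = 36643.

36643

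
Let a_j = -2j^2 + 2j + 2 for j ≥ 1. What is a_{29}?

a_{29} = -2·29^2 + 2·29 + 2 = -1622.

-1622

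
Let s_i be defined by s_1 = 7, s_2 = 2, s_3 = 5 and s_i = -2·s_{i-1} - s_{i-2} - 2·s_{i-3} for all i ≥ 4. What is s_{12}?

-4922

Applying the relation repeatedly:
s_4 = -26;  s_5 = 43;  s_6 = -70;  s_7 = 149;  s_8 = -314;  s_9 = 619;  s_{10} = -1222;  s_{11} = 2453;  s_{12} = -4922.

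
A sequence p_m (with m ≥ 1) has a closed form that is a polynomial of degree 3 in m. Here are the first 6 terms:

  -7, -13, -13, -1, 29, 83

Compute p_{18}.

1st diffs: -6, 0, 12, 30, 54.
2nd diffs: 6, 12, 18, 24.
3rd diffs: 6, 6, 6 (constant).
Newton forward-difference form: p_m = -7 + (-6)·C(m-1,1) + 6·C(m-1,2) + 6·C(m-1,3).
At m = 18: m-1 = 17, so p_{18} = -7 - 102 + 816 + 4080 = 4787.

4787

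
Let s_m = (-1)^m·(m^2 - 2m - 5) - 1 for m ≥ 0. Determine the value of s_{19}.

(-1)^19 = -1; m^2 - 2m - 5 at m=19 is 318; so s_{19} = -319.

-319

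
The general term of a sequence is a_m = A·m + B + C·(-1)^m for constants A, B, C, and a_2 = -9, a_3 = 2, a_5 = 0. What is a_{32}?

-39

At m = 2, 3, 5: 2A + B + C = -9; 3A + B - C = 2; 5A + B - C = 0.
Subtracting the first from the second: A - 2C = 11.
Subtracting the second from the third: 2A = -2.
Solving: C = -6, A = -1, then B = -1.
Hence a_{32} = -1·32 + (-1) + (-6)·1 = -39.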